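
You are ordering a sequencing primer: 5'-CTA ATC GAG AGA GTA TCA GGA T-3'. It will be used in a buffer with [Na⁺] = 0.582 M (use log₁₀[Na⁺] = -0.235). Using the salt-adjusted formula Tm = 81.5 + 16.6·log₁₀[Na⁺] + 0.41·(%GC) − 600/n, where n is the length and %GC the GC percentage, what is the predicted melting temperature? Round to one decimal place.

Length n = 22. Counting bases: G=6, C=3, A=8, T=5
G+C = 9, so %GC = 9/22 × 100 = 40.909%
Salt term: 16.6 × (-0.235) = -3.901
GC term: 0.41 × 40.909 = 16.773; length term: −600/22 = −27.273
Tm = 81.5 + (-3.901) + 16.773 − 27.273 = 67.099 → 67.1°C

67.1°C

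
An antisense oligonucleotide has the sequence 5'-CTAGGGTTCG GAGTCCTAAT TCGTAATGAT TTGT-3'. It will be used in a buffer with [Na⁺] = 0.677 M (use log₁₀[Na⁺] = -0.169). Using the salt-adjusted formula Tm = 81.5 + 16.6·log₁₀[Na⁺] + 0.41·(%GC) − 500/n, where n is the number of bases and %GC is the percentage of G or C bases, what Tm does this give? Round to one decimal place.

Length n = 34. Counting bases: G=9, C=5, A=7, T=13
G+C = 14, so %GC = 14/34 × 100 = 41.176%
Salt term: 16.6 × (-0.169) = -2.805
GC term: 0.41 × 41.176 = 16.882; length term: −500/34 = −14.706
Tm = 81.5 + (-2.805) + 16.882 − 14.706 = 80.871 → 80.9°C

80.9°C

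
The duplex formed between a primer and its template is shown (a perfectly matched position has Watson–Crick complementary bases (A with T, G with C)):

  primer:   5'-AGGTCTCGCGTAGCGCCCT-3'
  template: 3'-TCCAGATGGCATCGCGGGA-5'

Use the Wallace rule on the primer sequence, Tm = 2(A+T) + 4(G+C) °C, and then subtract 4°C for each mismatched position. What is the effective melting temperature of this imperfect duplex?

Primer base counts: A=2, T=4, G=6, C=7 → A+T=6, G+C=13
Perfect-match Tm = 2(6) + 4(13) = 12 + 52 = 64°C
Mismatches (positions where the bases are not complementary): 2 (at positions 7, 8)
Effective Tm = 64 − 2×4 = 64 − 8 = 56°C

56°C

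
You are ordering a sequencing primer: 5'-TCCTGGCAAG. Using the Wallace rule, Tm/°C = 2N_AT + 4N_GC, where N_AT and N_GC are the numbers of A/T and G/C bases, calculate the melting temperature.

G=3, A=2, T=2, C=3
A+T = 4, G+C = 6
Tm = 4·6 + 2·4 = 24 + 8 = 32°C

32°C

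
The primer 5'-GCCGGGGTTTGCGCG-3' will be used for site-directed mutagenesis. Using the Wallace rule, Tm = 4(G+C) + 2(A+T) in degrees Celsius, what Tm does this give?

54°C

Scanning the sequence gives A=0, G=8, C=4, T=3.
AT pairs contribute 3, GC pairs contribute 12.
Tm = 2×3 + 4×12 = 54°C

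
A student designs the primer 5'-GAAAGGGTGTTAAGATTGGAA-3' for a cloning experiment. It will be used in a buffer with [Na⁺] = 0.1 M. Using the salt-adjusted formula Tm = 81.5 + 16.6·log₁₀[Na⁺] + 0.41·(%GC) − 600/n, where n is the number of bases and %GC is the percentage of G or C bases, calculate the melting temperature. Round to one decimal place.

Length n = 21. A=8, C=0, G=8, T=5
G+C = 8, so %GC = 8/21 × 100 = 38.095%
Salt term: 16.6 × (-1) = -16.6
GC term: 0.41 × 38.095 = 15.619; length term: −600/21 = −28.571
Tm = 81.5 + (-16.6) + 15.619 − 28.571 = 51.948 → 51.9°C

51.9°C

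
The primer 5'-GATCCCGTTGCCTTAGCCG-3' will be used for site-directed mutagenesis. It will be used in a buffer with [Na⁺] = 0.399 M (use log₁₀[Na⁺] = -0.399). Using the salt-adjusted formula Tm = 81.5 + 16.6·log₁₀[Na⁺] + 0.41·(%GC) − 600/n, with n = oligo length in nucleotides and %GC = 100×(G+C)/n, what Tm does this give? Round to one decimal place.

69.2°C

Length n = 19. Scanning the sequence gives T=5, A=2, C=7, G=5.
G+C = 12, so %GC = 12/19 × 100 = 63.158%
Salt term: 16.6 × (-0.399) = -6.623
GC term: 0.41 × 63.158 = 25.895; length term: −600/19 = −31.579
Tm = 81.5 + (-6.623) + 25.895 − 31.579 = 69.193 → 69.2°C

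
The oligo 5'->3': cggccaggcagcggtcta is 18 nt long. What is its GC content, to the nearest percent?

Scanning the sequence gives G=7, T=2, C=6, A=3.
G+C = 7 + 6 = 13 out of 18 bases
%GC = 13/18 × 100 = 72.22% ≈ 72%

72%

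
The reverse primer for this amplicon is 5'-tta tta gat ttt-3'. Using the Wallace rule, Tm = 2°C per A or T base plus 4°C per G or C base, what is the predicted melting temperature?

26°C

Base counts: G=1, T=8, A=3, C=0
So N_AT = 11 and N_GC = 1.
Tm = 2(11) + 4(1) = 22 + 4 = 26°C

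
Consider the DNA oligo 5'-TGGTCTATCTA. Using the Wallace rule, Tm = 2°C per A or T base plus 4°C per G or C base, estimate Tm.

30°C

Counting bases: G=2, T=5, C=2, A=2
So N_AT = 7 and N_GC = 4.
Tm = 2×7 + 4×4 = 30°C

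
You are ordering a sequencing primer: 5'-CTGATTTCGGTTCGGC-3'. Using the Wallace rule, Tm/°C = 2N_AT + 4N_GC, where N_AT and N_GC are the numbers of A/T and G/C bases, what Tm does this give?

50°C

Scanning the sequence gives A=1, C=4, G=5, T=6.
So N_AT = 7 and N_GC = 9.
Tm = 2(7) + 4(9) = 14 + 36 = 50°C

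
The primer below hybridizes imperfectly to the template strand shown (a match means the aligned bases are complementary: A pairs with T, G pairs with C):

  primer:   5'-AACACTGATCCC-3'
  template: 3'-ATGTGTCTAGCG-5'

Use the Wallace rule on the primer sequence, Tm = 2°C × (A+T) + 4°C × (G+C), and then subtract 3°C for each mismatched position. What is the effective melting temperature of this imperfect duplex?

27°C

Primer base counts: A=4, T=2, G=1, C=5 → A+T=6, G+C=6
Perfect-match Tm = 2(6) + 4(6) = 12 + 24 = 36°C
Mismatches (positions where the bases are not complementary): 3 (at positions 1, 6, 11)
Effective Tm = 36 − 3×3 = 36 − 9 = 27°C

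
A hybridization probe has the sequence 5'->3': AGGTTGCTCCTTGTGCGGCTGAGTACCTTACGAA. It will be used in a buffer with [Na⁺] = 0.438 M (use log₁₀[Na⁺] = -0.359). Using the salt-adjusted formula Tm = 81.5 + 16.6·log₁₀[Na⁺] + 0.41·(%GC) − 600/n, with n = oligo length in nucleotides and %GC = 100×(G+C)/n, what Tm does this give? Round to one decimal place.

79.6°C

Length n = 34. Scanning the sequence gives T=10, C=8, G=10, A=6.
G+C = 18, so %GC = 18/34 × 100 = 52.941%
Salt term: 16.6 × (-0.359) = -5.959
GC term: 0.41 × 52.941 = 21.706; length term: −600/34 = −17.647
Tm = 81.5 + (-5.959) + 21.706 − 17.647 = 79.6 → 79.6°C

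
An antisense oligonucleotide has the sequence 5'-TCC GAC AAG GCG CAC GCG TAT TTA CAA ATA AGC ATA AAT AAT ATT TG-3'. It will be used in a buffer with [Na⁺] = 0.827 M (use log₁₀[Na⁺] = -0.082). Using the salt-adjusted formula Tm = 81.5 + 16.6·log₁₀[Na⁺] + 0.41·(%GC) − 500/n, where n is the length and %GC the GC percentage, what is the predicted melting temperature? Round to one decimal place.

84.3°C

Length n = 47. G=8, T=12, C=9, A=18
G+C = 17, so %GC = 17/47 × 100 = 36.17%
Salt term: 16.6 × (-0.082) = -1.361
GC term: 0.41 × 36.17 = 14.83; length term: −500/47 = −10.638
Tm = 81.5 + (-1.361) + 14.83 − 10.638 = 84.331 → 84.3°C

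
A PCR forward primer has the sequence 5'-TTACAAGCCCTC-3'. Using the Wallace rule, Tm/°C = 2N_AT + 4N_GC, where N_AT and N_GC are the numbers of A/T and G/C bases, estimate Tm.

36°C

Base counts: G=1, C=5, T=3, A=3
A+T = 6, G+C = 6
Tm = 2(6) + 4(6) = 12 + 24 = 36°C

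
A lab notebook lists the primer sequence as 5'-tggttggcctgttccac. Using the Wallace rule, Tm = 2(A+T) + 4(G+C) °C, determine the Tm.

54°C

Counting bases: C=5, G=5, T=6, A=1
AT pairs contribute 7, GC pairs contribute 10.
Tm = 2×7 + 4×10 = 54°C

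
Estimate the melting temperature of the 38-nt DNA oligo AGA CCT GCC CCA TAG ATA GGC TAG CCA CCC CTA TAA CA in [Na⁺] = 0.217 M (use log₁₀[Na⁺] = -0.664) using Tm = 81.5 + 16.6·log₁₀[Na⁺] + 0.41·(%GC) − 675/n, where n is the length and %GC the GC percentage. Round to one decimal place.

Length n = 38. Base counts: T=6, C=14, A=12, G=6
G+C = 20, so %GC = 20/38 × 100 = 52.632%
Salt term: 16.6 × (-0.664) = -11.022
GC term: 0.41 × 52.632 = 21.579; length term: −675/38 = −17.763
Tm = 81.5 + (-11.022) + 21.579 − 17.763 = 74.294 → 74.3°C

74.3°C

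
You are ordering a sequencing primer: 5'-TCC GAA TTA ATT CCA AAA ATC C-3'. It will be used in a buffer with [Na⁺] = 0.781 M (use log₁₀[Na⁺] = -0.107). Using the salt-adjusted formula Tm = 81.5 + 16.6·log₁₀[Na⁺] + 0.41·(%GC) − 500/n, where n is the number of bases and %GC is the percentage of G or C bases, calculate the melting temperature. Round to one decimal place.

Length n = 22. Counting bases: A=9, G=1, C=6, T=6
G+C = 7, so %GC = 7/22 × 100 = 31.818%
Salt term: 16.6 × (-0.107) = -1.776
GC term: 0.41 × 31.818 = 13.045; length term: −500/22 = −22.727
Tm = 81.5 + (-1.776) + 13.045 − 22.727 = 70.042 → 70.0°C

70.0°C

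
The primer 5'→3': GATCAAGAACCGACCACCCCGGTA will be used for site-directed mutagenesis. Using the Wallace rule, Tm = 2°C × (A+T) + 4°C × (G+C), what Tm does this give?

76°C

Scanning the sequence gives G=5, C=9, T=2, A=8.
A+T = 10, G+C = 14
Tm = 2(10) + 4(14) = 20 + 56 = 76°C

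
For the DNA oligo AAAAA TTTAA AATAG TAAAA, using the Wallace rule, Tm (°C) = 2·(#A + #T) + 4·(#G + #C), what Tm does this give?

Scanning the sequence gives T=5, G=1, A=14, C=0.
A+T = 19, G+C = 1
Tm = 2(19) + 4(1) = 38 + 4 = 42°C

42°C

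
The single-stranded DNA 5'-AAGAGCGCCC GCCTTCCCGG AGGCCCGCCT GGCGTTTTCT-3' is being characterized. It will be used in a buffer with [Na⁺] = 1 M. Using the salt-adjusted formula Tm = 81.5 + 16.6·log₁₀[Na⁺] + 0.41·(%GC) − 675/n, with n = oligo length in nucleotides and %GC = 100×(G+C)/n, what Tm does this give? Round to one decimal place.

93.3°C

Length n = 40. Base counts: G=12, T=8, A=4, C=16
G+C = 28, so %GC = 28/40 × 100 = 70%
Salt term: 16.6 × (0) = 0
GC term: 0.41 × 70 = 28.7; length term: −675/40 = −16.875
Tm = 81.5 + (0) + 28.7 − 16.875 = 93.325 → 93.3°C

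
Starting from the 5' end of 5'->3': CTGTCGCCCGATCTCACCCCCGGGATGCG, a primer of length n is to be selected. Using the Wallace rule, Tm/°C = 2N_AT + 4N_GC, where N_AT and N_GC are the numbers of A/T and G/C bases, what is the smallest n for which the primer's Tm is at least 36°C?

n = 10

First 9 bases: CTGTCGCCC → Tm = 32°C (< 36°C)
First 10 bases: CTGTCGCCCG → Tm = 36°C (≥ 36°C)
Since every base adds ≥2°C, Tm only increases with n, so the threshold is first crossed at n = 10.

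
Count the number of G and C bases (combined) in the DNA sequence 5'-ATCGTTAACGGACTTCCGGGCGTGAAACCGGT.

A=7, T=7, C=8, G=10
Total G or C: 10 + 8 = 18

18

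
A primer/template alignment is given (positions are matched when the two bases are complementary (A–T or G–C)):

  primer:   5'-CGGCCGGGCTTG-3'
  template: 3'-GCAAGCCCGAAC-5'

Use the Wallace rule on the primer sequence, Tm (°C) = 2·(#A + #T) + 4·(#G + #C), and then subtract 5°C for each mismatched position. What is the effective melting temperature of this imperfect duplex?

34°C

Primer base counts: A=0, T=2, G=6, C=4 → A+T=2, G+C=10
Perfect-match Tm = 2(2) + 4(10) = 4 + 40 = 44°C
Mismatches (positions where the bases are not complementary): 2 (at positions 3, 4)
Effective Tm = 44 − 2×5 = 44 − 10 = 34°C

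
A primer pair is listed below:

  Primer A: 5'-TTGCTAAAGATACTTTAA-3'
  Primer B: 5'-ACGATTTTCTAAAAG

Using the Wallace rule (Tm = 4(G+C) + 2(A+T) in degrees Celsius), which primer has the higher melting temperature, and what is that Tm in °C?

Primer A, 44°C

Primer A: A+T=14, G+C=4 → Tm = 2(14)+4(4) = 44°C
Primer B: A+T=11, G+C=4 → Tm = 2(11)+4(4) = 38°C
44°C vs 38°C → primer A is higher.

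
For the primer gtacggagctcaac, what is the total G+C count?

8

Scanning the sequence gives T=2, G=4, A=4, C=4.
G+C = 4 + 4 = 8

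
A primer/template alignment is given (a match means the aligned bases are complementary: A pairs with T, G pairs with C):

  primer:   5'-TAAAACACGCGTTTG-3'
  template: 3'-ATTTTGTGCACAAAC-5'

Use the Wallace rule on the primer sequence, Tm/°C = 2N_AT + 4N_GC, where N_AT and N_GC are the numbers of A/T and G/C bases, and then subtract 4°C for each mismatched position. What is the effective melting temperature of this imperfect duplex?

38°C

Primer base counts: A=5, T=4, G=3, C=3 → A+T=9, G+C=6
Perfect-match Tm = 2(9) + 4(6) = 18 + 24 = 42°C
Mismatches (positions where the bases are not complementary): 1 (at position 10)
Effective Tm = 42 − 1×4 = 42 − 4 = 38°C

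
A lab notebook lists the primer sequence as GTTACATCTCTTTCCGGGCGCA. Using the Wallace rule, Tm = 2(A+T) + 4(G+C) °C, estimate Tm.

Scanning the sequence gives G=5, A=3, C=7, T=7.
A+T = 10, G+C = 12
Tm = 4·12 + 2·10 = 48 + 20 = 68°C

68°C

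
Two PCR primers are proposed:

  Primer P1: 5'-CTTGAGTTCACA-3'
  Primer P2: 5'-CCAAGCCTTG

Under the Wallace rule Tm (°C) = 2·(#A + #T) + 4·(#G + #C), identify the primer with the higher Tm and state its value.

Primer P1, 34°C

Primer P1: A+T=7, G+C=5 → Tm = 2(7)+4(5) = 34°C
Primer P2: A+T=4, G+C=6 → Tm = 2(4)+4(6) = 32°C
34°C vs 32°C → primer P1 is higher.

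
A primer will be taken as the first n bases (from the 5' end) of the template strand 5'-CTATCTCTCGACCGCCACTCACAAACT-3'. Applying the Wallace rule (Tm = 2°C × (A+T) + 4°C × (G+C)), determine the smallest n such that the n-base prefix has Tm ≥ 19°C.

First 6 bases: CTATCT → Tm = 16°C (< 19°C)
First 7 bases: CTATCTC → Tm = 20°C (≥ 19°C)
Each additional base adds 2°C (A/T) or 4°C (G/C), so Tm is non-decreasing in n; n = 7 is the first length to reach 19°C.

n = 7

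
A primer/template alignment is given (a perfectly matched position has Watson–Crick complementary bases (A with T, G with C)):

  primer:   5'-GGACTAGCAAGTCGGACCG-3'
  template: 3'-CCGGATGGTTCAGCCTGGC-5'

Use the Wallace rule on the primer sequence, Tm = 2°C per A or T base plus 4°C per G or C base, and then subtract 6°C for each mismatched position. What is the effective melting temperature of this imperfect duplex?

50°C

Primer base counts: A=5, T=2, G=7, C=5 → A+T=7, G+C=12
Perfect-match Tm = 2(7) + 4(12) = 14 + 48 = 62°C
Mismatches (positions where the bases are not complementary): 2 (at positions 3, 7)
Effective Tm = 62 − 2×6 = 62 − 12 = 50°C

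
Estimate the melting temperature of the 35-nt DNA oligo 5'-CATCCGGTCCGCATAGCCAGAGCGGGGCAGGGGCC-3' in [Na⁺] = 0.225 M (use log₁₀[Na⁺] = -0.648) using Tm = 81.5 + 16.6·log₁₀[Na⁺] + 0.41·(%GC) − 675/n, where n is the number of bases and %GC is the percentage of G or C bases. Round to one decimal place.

Length n = 35. Counting bases: G=14, C=12, A=6, T=3
G+C = 26, so %GC = 26/35 × 100 = 74.286%
Salt term: 16.6 × (-0.648) = -10.757
GC term: 0.41 × 74.286 = 30.457; length term: −675/35 = −19.286
Tm = 81.5 + (-10.757) + 30.457 − 19.286 = 81.914 → 81.9°C

81.9°C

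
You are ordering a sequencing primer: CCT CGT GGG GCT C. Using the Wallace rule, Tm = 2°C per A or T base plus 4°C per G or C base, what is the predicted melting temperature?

Base counts: G=5, C=5, A=0, T=3
A+T = 3, G+C = 10
Tm = 4·10 + 2·3 = 40 + 6 = 46°C

46°C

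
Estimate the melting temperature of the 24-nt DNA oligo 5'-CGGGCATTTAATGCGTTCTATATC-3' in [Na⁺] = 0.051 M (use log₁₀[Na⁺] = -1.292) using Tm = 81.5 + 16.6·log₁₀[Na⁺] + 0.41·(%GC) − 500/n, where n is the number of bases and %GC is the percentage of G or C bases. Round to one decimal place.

Length n = 24. G=5, A=5, C=5, T=9
G+C = 10, so %GC = 10/24 × 100 = 41.667%
Salt term: 16.6 × (-1.292) = -21.447
GC term: 0.41 × 41.667 = 17.083; length term: −500/24 = −20.833
Tm = 81.5 + (-21.447) + 17.083 − 20.833 = 56.303 → 56.3°C

56.3°C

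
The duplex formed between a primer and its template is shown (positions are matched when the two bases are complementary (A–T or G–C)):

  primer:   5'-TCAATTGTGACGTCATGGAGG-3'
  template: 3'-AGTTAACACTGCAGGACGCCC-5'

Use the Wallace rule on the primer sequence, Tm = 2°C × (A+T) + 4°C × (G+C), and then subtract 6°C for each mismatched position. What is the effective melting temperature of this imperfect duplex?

44°C

Primer base counts: A=5, T=6, G=7, C=3 → A+T=11, G+C=10
Perfect-match Tm = 2(11) + 4(10) = 22 + 40 = 62°C
Mismatches (positions where the bases are not complementary): 3 (at positions 15, 18, 19)
Effective Tm = 62 − 3×6 = 62 − 18 = 44°C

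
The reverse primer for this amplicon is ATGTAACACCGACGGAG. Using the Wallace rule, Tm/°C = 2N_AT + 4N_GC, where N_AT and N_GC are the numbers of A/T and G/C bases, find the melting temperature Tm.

Scanning the sequence gives T=2, C=4, A=6, G=5.
So N_AT = 8 and N_GC = 9.
Tm = 2(8) + 4(9) = 16 + 36 = 52°C

52°C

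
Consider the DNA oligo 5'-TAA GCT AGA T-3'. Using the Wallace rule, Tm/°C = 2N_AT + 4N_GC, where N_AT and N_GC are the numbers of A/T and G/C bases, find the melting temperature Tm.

Base counts: C=1, G=2, T=3, A=4
AT pairs contribute 7, GC pairs contribute 3.
Tm = 2(7) + 4(3) = 14 + 12 = 26°C

26°C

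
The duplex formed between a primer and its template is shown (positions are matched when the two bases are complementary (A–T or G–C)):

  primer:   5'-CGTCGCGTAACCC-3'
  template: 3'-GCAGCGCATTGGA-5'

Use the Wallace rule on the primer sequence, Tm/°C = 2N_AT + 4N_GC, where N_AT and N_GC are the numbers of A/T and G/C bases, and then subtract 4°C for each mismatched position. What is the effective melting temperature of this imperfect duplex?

40°C

Primer base counts: A=2, T=2, G=3, C=6 → A+T=4, G+C=9
Perfect-match Tm = 2(4) + 4(9) = 8 + 36 = 44°C
Mismatches (positions where the bases are not complementary): 1 (at position 13)
Effective Tm = 44 − 1×4 = 44 − 4 = 40°C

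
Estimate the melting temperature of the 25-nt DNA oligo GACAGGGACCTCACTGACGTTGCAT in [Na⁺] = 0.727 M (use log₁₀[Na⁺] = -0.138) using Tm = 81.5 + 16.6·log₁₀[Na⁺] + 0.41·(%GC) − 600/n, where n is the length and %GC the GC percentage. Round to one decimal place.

78.2°C

Length n = 25. Scanning the sequence gives G=7, A=6, T=5, C=7.
G+C = 14, so %GC = 14/25 × 100 = 56%
Salt term: 16.6 × (-0.138) = -2.291
GC term: 0.41 × 56 = 22.96; length term: −600/25 = −24
Tm = 81.5 + (-2.291) + 22.96 − 24 = 78.169 → 78.2°C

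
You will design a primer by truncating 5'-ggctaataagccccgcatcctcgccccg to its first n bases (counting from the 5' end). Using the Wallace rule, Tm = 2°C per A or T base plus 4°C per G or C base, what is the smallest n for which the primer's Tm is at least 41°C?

n = 14

First 13 bases: GGCTAATAAGCCC → Tm = 40°C (< 41°C)
First 14 bases: GGCTAATAAGCCCC → Tm = 44°C (≥ 41°C)
Each additional base adds 2°C (A/T) or 4°C (G/C), so Tm is non-decreasing in n; n = 14 is the first length to reach 41°C.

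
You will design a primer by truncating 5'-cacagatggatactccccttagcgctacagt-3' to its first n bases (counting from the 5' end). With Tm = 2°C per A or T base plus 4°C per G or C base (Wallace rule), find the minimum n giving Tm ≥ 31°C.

First 10 bases: CACAGATGGA → Tm = 30°C (< 31°C)
First 11 bases: CACAGATGGAT → Tm = 32°C (≥ 31°C)
Since every base adds ≥2°C, Tm only increases with n, so the threshold is first crossed at n = 11.

n = 11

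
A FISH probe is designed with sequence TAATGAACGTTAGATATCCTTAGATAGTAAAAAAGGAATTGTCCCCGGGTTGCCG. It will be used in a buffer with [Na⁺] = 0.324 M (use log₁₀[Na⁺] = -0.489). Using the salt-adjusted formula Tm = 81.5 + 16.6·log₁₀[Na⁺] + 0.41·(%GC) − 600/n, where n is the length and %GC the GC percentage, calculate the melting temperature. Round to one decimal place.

78.9°C

Length n = 55. Base counts: A=18, C=9, T=15, G=13
G+C = 22, so %GC = 22/55 × 100 = 40%
Salt term: 16.6 × (-0.489) = -8.117
GC term: 0.41 × 40 = 16.4; length term: −600/55 = −10.909
Tm = 81.5 + (-8.117) + 16.4 − 10.909 = 78.874 → 78.9°C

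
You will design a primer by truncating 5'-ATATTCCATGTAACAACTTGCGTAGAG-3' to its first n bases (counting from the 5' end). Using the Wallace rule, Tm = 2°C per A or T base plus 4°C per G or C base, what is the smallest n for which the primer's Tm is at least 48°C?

n = 19

First 18 bases: ATATTCCATGTAACAACT → Tm = 46°C (< 48°C)
First 19 bases: ATATTCCATGTAACAACTT → Tm = 48°C (≥ 48°C)
Since every base adds ≥2°C, Tm only increases with n, so the threshold is first crossed at n = 19.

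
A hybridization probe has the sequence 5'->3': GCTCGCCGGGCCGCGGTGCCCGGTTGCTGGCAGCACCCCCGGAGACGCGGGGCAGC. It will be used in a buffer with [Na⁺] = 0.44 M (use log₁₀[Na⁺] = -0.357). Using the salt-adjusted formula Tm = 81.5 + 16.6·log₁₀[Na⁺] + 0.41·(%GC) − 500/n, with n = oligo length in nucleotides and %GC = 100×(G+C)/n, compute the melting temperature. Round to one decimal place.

100.3°C

Length n = 56. Counting bases: C=22, A=5, G=24, T=5
G+C = 46, so %GC = 46/56 × 100 = 82.143%
Salt term: 16.6 × (-0.357) = -5.926
GC term: 0.41 × 82.143 = 33.679; length term: −500/56 = −8.929
Tm = 81.5 + (-5.926) + 33.679 − 8.929 = 100.324 → 100.3°C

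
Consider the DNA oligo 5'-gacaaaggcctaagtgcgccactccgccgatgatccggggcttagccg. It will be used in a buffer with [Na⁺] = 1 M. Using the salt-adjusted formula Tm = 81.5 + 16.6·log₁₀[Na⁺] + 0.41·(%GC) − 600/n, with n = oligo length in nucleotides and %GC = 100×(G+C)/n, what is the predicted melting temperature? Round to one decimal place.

Length n = 48. Scanning the sequence gives T=7, G=15, A=10, C=16.
G+C = 31, so %GC = 31/48 × 100 = 64.583%
Salt term: 16.6 × (0) = 0
GC term: 0.41 × 64.583 = 26.479; length term: −600/48 = −12.5
Tm = 81.5 + (0) + 26.479 − 12.5 = 95.479 → 95.5°C

95.5°C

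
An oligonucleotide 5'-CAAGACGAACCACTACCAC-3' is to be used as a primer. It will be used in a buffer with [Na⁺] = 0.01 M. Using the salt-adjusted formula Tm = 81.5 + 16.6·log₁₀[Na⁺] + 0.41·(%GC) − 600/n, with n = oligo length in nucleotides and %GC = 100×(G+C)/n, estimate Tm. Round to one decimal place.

38.3°C

Length n = 19. Base counts: A=8, C=8, G=2, T=1
G+C = 10, so %GC = 10/19 × 100 = 52.632%
Salt term: 16.6 × (-2) = -33.2
GC term: 0.41 × 52.632 = 21.579; length term: −600/19 = −31.579
Tm = 81.5 + (-33.2) + 21.579 − 31.579 = 38.3 → 38.3°C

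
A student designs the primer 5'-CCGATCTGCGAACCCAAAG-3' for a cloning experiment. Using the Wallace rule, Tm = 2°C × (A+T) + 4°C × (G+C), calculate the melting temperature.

60°C

Base counts: C=7, T=2, G=4, A=6
A+T = 8, G+C = 11
Tm = 4·11 + 2·8 = 44 + 16 = 60°C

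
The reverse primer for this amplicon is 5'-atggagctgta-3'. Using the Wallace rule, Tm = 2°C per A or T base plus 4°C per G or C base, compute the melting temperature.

Base counts: C=1, T=3, G=4, A=3
AT pairs contribute 6, GC pairs contribute 5.
Tm = 2(6) + 4(5) = 12 + 20 = 32°C

32°C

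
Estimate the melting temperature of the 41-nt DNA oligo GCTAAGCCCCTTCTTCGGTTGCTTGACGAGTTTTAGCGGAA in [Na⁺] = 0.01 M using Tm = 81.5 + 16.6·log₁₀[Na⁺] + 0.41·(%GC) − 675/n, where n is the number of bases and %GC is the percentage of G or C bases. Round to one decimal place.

52.8°C

Length n = 41. Counting bases: G=11, A=7, T=13, C=10
G+C = 21, so %GC = 21/41 × 100 = 51.22%
Salt term: 16.6 × (-2) = -33.2
GC term: 0.41 × 51.22 = 21; length term: −675/41 = −16.463
Tm = 81.5 + (-33.2) + 21 − 16.463 = 52.837 → 52.8°C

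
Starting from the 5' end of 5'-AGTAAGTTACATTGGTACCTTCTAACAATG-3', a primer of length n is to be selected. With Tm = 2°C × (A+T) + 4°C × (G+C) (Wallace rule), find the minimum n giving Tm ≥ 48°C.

n = 18

First 17 bases: AGTAAGTTACATTGGTA → Tm = 44°C (< 48°C)
First 18 bases: AGTAAGTTACATTGGTAC → Tm = 48°C (≥ 48°C)
Since every base adds ≥2°C, Tm only increases with n, so the threshold is first crossed at n = 18.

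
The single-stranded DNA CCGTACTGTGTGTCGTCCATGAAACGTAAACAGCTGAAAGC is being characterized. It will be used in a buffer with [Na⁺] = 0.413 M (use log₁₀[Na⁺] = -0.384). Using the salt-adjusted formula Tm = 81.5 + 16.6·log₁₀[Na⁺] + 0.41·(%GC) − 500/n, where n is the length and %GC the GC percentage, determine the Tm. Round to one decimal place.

82.9°C

Length n = 41. Base counts: G=10, T=9, A=12, C=10
G+C = 20, so %GC = 20/41 × 100 = 48.78%
Salt term: 16.6 × (-0.384) = -6.374
GC term: 0.41 × 48.78 = 20; length term: −500/41 = −12.195
Tm = 81.5 + (-6.374) + 20 − 12.195 = 82.931 → 82.9°C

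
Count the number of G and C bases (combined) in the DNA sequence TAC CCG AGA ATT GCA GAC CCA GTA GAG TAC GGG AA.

C=8, T=5, G=10, A=12
G+C = 10 + 8 = 18

18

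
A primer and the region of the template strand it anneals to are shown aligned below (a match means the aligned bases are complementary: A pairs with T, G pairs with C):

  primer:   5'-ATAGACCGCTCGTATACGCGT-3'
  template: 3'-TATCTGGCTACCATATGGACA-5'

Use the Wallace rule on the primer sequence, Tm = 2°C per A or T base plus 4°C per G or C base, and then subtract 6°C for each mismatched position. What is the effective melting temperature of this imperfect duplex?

Primer base counts: A=5, T=5, G=5, C=6 → A+T=10, G+C=11
Perfect-match Tm = 2(10) + 4(11) = 20 + 44 = 64°C
Mismatches (positions where the bases are not complementary): 4 (at positions 9, 11, 18, 19)
Effective Tm = 64 − 4×6 = 64 − 24 = 40°C

40°C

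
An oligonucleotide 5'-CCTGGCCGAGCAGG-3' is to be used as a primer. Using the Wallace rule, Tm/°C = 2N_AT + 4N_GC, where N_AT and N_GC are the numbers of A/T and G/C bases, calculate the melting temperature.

A=2, T=1, C=5, G=6
So N_AT = 3 and N_GC = 11.
Tm = 2(3) + 4(11) = 6 + 44 = 50°C

50°C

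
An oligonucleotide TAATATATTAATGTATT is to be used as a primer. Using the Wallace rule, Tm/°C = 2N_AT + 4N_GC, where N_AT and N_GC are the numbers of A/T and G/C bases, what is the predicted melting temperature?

36°C

C=0, G=1, A=7, T=9
A+T = 16, G+C = 1
Tm = 2×16 + 4×1 = 36°C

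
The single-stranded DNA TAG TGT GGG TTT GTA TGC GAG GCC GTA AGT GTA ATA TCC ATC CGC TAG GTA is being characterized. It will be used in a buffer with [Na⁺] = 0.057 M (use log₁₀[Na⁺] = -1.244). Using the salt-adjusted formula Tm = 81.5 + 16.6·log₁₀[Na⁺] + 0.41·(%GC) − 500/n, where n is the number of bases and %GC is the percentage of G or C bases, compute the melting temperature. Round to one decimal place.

70.3°C

Length n = 51. Counting bases: C=8, G=16, A=11, T=16
G+C = 24, so %GC = 24/51 × 100 = 47.059%
Salt term: 16.6 × (-1.244) = -20.65
GC term: 0.41 × 47.059 = 19.294; length term: −500/51 = −9.804
Tm = 81.5 + (-20.65) + 19.294 − 9.804 = 70.34 → 70.3°C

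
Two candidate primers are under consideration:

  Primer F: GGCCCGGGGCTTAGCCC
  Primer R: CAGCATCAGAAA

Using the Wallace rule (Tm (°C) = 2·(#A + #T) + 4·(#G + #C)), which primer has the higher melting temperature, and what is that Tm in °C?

Primer F: A+T=3, G+C=14 → Tm = 2(3)+4(14) = 62°C
Primer R: A+T=7, G+C=5 → Tm = 2(7)+4(5) = 34°C
62°C vs 34°C → primer F is higher.

Primer F, 62°C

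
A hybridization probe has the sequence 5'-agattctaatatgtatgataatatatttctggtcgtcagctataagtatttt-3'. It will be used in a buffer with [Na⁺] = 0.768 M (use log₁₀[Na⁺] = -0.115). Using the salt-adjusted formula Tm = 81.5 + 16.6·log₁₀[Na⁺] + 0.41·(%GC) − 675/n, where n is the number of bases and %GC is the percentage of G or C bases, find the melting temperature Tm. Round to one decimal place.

Length n = 52. Scanning the sequence gives C=5, G=8, A=16, T=23.
G+C = 13, so %GC = 13/52 × 100 = 25%
Salt term: 16.6 × (-0.115) = -1.909
GC term: 0.41 × 25 = 10.25; length term: −675/52 = −12.981
Tm = 81.5 + (-1.909) + 10.25 − 12.981 = 76.86 → 76.9°C

76.9°C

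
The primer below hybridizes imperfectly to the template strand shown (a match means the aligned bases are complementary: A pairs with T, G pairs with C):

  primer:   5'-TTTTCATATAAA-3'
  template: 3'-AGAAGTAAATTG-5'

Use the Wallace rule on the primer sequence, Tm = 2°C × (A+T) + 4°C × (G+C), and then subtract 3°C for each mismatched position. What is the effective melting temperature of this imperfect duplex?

17°C

Primer base counts: A=5, T=6, G=0, C=1 → A+T=11, G+C=1
Perfect-match Tm = 2(11) + 4(1) = 22 + 4 = 26°C
Mismatches (positions where the bases are not complementary): 3 (at positions 2, 8, 12)
Effective Tm = 26 − 3×3 = 26 − 9 = 17°C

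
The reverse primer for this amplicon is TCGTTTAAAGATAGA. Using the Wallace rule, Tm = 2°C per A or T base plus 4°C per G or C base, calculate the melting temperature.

Counting bases: A=6, G=3, T=5, C=1
A+T = 11, G+C = 4
Tm = 4·4 + 2·11 = 16 + 22 = 38°C

38°C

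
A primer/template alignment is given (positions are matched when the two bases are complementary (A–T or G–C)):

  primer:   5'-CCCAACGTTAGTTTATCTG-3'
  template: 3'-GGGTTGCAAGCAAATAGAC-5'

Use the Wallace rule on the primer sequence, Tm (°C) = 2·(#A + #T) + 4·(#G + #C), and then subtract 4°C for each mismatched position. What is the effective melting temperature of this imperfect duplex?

Primer base counts: A=4, T=7, G=3, C=5 → A+T=11, G+C=8
Perfect-match Tm = 2(11) + 4(8) = 22 + 32 = 54°C
Mismatches (positions where the bases are not complementary): 1 (at position 10)
Effective Tm = 54 − 1×4 = 54 − 4 = 50°C

50°C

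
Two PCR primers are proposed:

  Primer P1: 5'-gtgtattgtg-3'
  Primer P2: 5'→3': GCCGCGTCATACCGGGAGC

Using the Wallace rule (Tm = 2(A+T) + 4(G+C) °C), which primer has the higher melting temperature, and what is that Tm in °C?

Primer P2, 66°C

Primer P1: A+T=6, G+C=4 → Tm = 2(6)+4(4) = 28°C
Primer P2: A+T=5, G+C=14 → Tm = 2(5)+4(14) = 66°C
28°C vs 66°C → primer P2 is higher.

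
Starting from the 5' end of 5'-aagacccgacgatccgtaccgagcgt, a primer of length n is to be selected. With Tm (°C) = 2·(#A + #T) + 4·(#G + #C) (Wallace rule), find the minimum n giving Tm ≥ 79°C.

First 24 bases: AAGACCCGACGATCCGTACCGAGC → Tm = 78°C (< 79°C)
First 25 bases: AAGACCCGACGATCCGTACCGAGCG → Tm = 82°C (≥ 79°C)
Since every base adds ≥2°C, Tm only increases with n, so the threshold is first crossed at n = 25.

n = 25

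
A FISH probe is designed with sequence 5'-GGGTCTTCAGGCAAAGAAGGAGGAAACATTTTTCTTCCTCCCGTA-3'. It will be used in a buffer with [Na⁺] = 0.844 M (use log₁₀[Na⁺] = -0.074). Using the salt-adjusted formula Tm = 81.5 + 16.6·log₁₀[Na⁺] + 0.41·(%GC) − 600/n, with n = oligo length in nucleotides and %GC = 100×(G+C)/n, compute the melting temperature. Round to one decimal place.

86.1°C

Length n = 45. Scanning the sequence gives C=10, T=12, A=12, G=11.
G+C = 21, so %GC = 21/45 × 100 = 46.667%
Salt term: 16.6 × (-0.074) = -1.228
GC term: 0.41 × 46.667 = 19.133; length term: −600/45 = −13.333
Tm = 81.5 + (-1.228) + 19.133 − 13.333 = 86.072 → 86.1°C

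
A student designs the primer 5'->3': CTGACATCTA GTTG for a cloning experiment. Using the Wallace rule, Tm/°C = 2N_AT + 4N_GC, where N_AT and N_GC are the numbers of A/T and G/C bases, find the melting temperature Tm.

Counting bases: T=5, C=3, G=3, A=3
A+T = 8, G+C = 6
Tm = 2(8) + 4(6) = 16 + 24 = 40°C

40°C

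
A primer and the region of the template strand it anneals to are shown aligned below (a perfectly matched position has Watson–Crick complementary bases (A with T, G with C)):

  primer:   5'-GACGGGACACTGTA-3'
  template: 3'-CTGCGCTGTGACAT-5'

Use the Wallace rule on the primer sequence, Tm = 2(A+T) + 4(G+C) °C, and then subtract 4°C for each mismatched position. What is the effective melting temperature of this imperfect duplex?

40°C

Primer base counts: A=4, T=2, G=5, C=3 → A+T=6, G+C=8
Perfect-match Tm = 2(6) + 4(8) = 12 + 32 = 44°C
Mismatches (positions where the bases are not complementary): 1 (at position 5)
Effective Tm = 44 − 1×4 = 44 − 4 = 40°C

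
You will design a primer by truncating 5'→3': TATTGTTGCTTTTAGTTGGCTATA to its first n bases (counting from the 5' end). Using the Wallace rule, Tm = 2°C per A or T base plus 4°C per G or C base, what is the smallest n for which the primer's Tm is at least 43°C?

First 17 bases: TATTGTTGCTTTTAGTT → Tm = 42°C (< 43°C)
First 18 bases: TATTGTTGCTTTTAGTTG → Tm = 46°C (≥ 43°C)
Since every base adds ≥2°C, Tm only increases with n, so the threshold is first crossed at n = 18.

n = 18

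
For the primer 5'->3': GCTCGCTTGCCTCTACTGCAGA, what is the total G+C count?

13

Counting bases: C=8, T=6, G=5, A=3
Total G or C: 5 + 8 = 13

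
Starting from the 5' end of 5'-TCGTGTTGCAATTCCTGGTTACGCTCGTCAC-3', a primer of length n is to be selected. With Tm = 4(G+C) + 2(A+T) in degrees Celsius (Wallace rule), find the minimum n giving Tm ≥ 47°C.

n = 17

First 16 bases: TCGTGTTGCAATTCCT → Tm = 46°C (< 47°C)
First 17 bases: TCGTGTTGCAATTCCTG → Tm = 50°C (≥ 47°C)
Since every base adds ≥2°C, Tm only increases with n, so the threshold is first crossed at n = 17.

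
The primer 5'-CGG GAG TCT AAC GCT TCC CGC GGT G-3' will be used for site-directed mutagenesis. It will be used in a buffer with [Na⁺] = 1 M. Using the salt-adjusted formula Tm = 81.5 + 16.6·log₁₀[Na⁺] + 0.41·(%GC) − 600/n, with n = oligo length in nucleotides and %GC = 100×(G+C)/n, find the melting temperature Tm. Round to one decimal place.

85.4°C

Length n = 25. G=9, C=8, T=5, A=3
G+C = 17, so %GC = 17/25 × 100 = 68%
Salt term: 16.6 × (0) = 0
GC term: 0.41 × 68 = 27.88; length term: −600/25 = −24
Tm = 81.5 + (0) + 27.88 − 24 = 85.38 → 85.4°C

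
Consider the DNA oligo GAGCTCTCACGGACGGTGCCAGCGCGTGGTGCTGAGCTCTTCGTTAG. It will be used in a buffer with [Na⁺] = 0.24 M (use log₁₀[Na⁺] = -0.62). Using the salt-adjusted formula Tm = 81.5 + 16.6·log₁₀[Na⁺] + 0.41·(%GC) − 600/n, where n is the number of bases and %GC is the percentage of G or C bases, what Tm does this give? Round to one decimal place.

Length n = 47. Base counts: C=13, A=6, T=11, G=17
G+C = 30, so %GC = 30/47 × 100 = 63.83%
Salt term: 16.6 × (-0.62) = -10.292
GC term: 0.41 × 63.83 = 26.17; length term: −600/47 = −12.766
Tm = 81.5 + (-10.292) + 26.17 − 12.766 = 84.612 → 84.6°C

84.6°C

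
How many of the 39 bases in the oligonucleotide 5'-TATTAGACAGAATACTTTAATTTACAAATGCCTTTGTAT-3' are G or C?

9

Scanning the sequence gives T=16, C=5, A=14, G=4.
G+C = 4 + 5 = 9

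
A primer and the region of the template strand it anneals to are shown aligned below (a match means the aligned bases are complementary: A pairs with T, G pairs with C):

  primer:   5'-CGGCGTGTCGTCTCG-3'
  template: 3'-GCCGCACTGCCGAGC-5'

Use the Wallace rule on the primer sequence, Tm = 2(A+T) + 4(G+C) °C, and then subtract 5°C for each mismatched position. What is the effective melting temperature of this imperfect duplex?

42°C

Primer base counts: A=0, T=4, G=6, C=5 → A+T=4, G+C=11
Perfect-match Tm = 2(4) + 4(11) = 8 + 44 = 52°C
Mismatches (positions where the bases are not complementary): 2 (at positions 8, 11)
Effective Tm = 52 − 2×5 = 52 − 10 = 42°C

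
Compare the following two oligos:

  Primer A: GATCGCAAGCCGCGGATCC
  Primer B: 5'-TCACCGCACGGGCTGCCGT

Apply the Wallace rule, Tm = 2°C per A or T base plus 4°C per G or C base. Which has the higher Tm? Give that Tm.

Primer A: A+T=6, G+C=13 → Tm = 2(6)+4(13) = 64°C
Primer B: A+T=5, G+C=14 → Tm = 2(5)+4(14) = 66°C
64°C vs 66°C → primer B is higher.

Primer B, 66°C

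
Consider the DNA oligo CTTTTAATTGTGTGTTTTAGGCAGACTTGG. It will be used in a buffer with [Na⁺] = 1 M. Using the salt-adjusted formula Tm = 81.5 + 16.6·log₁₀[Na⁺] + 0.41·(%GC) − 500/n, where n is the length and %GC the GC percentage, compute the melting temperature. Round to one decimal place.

79.9°C

Length n = 30. Counting bases: G=8, T=14, A=5, C=3
G+C = 11, so %GC = 11/30 × 100 = 36.667%
Salt term: 16.6 × (0) = 0
GC term: 0.41 × 36.667 = 15.033; length term: −500/30 = −16.667
Tm = 81.5 + (0) + 15.033 − 16.667 = 79.866 → 79.9°C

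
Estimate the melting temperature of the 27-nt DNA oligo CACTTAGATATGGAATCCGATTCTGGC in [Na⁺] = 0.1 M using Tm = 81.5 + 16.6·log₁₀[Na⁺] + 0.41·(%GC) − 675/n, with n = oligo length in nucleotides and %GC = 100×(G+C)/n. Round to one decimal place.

58.1°C

Length n = 27. Scanning the sequence gives G=6, T=8, A=7, C=6.
G+C = 12, so %GC = 12/27 × 100 = 44.444%
Salt term: 16.6 × (-1) = -16.6
GC term: 0.41 × 44.444 = 18.222; length term: −675/27 = −25
Tm = 81.5 + (-16.6) + 18.222 − 25 = 58.122 → 58.1°C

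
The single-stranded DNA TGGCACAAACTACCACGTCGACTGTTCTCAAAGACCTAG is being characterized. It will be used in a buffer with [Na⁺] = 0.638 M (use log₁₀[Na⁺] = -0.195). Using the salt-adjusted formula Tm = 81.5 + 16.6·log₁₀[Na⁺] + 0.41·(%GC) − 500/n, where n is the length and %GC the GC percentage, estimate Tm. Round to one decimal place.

Length n = 39. Scanning the sequence gives A=12, T=8, C=12, G=7.
G+C = 19, so %GC = 19/39 × 100 = 48.718%
Salt term: 16.6 × (-0.195) = -3.237
GC term: 0.41 × 48.718 = 19.974; length term: −500/39 = −12.821
Tm = 81.5 + (-3.237) + 19.974 − 12.821 = 85.416 → 85.4°C

85.4°C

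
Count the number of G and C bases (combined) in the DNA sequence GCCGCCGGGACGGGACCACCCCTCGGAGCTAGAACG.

27

Counting bases: A=7, G=13, T=2, C=14
Total G or C: 13 + 14 = 27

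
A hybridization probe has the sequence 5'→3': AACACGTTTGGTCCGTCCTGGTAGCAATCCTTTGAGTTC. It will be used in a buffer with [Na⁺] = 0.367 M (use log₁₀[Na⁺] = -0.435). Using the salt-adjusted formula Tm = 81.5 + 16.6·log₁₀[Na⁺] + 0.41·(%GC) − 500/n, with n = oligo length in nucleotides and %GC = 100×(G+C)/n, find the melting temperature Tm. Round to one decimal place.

81.4°C

Length n = 39. A=7, C=10, T=13, G=9
G+C = 19, so %GC = 19/39 × 100 = 48.718%
Salt term: 16.6 × (-0.435) = -7.221
GC term: 0.41 × 48.718 = 19.974; length term: −500/39 = −12.821
Tm = 81.5 + (-7.221) + 19.974 − 12.821 = 81.432 → 81.4°C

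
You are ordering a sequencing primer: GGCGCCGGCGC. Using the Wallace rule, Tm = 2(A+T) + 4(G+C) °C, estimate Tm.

44°C

Scanning the sequence gives A=0, C=5, G=6, T=0.
So N_AT = 0 and N_GC = 11.
Tm = 2×0 + 4×11 = 44°C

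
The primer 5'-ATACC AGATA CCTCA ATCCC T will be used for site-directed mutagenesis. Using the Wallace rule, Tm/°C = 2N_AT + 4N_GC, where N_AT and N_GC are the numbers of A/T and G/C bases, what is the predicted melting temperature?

60°C

Scanning the sequence gives G=1, T=5, C=8, A=7.
So N_AT = 12 and N_GC = 9.
Tm = 2(12) + 4(9) = 24 + 36 = 60°C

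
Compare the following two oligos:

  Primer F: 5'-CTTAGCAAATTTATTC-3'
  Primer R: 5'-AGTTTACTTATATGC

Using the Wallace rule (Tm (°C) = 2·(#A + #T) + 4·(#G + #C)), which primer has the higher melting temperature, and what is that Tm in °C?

Primer F, 40°C

Primer F: A+T=12, G+C=4 → Tm = 2(12)+4(4) = 40°C
Primer R: A+T=11, G+C=4 → Tm = 2(11)+4(4) = 38°C
40°C vs 38°C → primer F is higher.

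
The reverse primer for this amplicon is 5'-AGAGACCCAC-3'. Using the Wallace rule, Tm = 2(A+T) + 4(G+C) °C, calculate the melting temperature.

Counting bases: C=4, T=0, A=4, G=2
So N_AT = 4 and N_GC = 6.
Tm = 2(4) + 4(6) = 8 + 24 = 32°C

32°C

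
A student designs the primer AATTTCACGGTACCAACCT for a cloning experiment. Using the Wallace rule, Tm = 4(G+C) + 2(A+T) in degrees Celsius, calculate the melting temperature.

Scanning the sequence gives A=6, T=5, C=6, G=2.
AT pairs contribute 11, GC pairs contribute 8.
Tm = 2(11) + 4(8) = 22 + 32 = 54°C

54°C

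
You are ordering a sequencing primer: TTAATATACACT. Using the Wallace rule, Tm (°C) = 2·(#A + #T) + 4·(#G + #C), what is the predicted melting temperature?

Counting bases: C=2, A=5, T=5, G=0
AT pairs contribute 10, GC pairs contribute 2.
Tm = 2×10 + 4×2 = 28°C

28°C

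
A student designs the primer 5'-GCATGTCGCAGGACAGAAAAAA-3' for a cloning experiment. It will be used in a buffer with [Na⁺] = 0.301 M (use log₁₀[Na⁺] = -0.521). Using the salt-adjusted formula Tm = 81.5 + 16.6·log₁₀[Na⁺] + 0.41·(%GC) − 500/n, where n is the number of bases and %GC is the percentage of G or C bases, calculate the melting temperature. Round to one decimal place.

Length n = 22. Base counts: C=4, T=2, G=6, A=10
G+C = 10, so %GC = 10/22 × 100 = 45.455%
Salt term: 16.6 × (-0.521) = -8.649
GC term: 0.41 × 45.455 = 18.637; length term: −500/22 = −22.727
Tm = 81.5 + (-8.649) + 18.637 − 22.727 = 68.761 → 68.8°C

68.8°C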